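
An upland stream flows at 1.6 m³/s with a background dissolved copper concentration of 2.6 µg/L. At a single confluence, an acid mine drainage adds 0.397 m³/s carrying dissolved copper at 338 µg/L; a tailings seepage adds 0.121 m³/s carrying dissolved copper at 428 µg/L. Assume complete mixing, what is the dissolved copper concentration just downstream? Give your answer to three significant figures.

89.8 µg/L

Conservation of mass: C = (1.600·2.600 + 0.3970·338.0 + 0.1210·428.0) / 2.118 = 190.1/2.118 = 89.77 µg/L.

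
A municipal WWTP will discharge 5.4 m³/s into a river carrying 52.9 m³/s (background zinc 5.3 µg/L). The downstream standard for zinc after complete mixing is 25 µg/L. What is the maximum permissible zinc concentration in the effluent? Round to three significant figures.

218 µg/L

At the limit, (Qr·Cr + Qe·Cₑ)/(Qr + Qe) = 25:
Cₑ = (58.30·25 − 52.90·5.300) / 5.400 = 218.0 µg/L.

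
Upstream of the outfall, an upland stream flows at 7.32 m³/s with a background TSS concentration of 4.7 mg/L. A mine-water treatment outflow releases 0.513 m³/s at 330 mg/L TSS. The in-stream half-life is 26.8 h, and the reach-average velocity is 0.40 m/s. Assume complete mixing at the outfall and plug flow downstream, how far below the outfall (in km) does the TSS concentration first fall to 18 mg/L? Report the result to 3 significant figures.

20.5 km

After mixing, C = (7.320·4.700 + 0.5130·330.0) / 7.833 = 203.7/7.833 = 26.00 mg/L.
Half-life 26.8 h → k = ln 2 / 26.8 = 0.02586 h⁻¹ = 0.6207 d⁻¹.
Set 26.00·exp(−k·t) = 18 → t = ln(26.00/18)/k = 51210 s = 14.22 h.
Distance = v·t = 0.40·51210 = 20480 m = 20.48 km.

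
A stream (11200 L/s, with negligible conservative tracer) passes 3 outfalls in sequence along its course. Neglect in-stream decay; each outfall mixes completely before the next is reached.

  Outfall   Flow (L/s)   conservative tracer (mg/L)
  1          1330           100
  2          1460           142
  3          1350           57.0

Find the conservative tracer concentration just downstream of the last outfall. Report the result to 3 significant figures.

27.2 mg/L

Outfall 1: combined Q = 12530 L/s; C = (11200·0 + 1330·100.0)/12530 = 10.61 mg/L.
Outfall 2: combined Q = 13990 L/s; C = (12530·10.61 + 1460·142.0)/13990 = 24.33 mg/L.
Outfall 3: combined Q = 15340 L/s; C = (13990·24.33 + 1350·57.00)/15340 = 27.20 mg/L.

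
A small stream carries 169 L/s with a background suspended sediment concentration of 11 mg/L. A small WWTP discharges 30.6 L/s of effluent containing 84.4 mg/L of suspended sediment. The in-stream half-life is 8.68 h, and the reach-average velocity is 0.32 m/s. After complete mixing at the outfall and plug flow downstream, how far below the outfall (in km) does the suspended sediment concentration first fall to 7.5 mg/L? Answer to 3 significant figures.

15.7 km

Mass balance: C = (169.0·11.00 + 30.60·84.40) / 199.6 = 4442/199.6 = 22.25 mg/L.
Half-life 8.68 h → k = ln 2 / 8.68 = 0.07986 h⁻¹ = 1.917 d⁻¹.
Set 22.25·exp(−k·t) = 7.5 → t = ln(22.25/7.5)/k = 49030 s = 13.62 h.
Distance = v·t = 0.32·49030 = 15690 m = 15.69 km.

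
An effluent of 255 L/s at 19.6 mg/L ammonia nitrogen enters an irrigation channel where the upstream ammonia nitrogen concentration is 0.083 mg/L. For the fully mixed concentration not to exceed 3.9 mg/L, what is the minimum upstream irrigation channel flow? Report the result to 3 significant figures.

Set C_mix = 3.9: (Q·0.08300 + 255.0·19.60) / (Q + 255.0) = 3.9
→ Q = 255.0·(19.60 − 3.9)/(3.9 − 0.08300) = 1049 L/s.

1050 L/s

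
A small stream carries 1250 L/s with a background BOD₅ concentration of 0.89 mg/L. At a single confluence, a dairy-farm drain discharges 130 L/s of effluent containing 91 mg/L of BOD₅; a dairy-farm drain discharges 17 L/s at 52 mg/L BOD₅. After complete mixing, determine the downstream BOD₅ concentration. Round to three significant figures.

9.90 mg/L

Mass balance: C = (1250·0.8900 + 130.0·91.00 + 17.00·52.00) / 1397 = 13830/1397 = 9.897 mg/L.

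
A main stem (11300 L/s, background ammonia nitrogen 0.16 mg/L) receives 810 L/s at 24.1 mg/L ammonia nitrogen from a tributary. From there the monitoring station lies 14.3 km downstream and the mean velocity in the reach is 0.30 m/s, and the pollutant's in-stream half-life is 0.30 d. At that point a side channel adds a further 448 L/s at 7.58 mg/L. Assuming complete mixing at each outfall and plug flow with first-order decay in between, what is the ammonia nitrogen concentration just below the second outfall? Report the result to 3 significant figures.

0.745 mg/L

Conservation of mass: C = (11300·0.1600 + 810.0·24.10) / 12110 = 21330/12110 = 1.761 mg/L; combined flow 12110 L/s.
Travel time t = 14.3·1000 / 0.30 = 47670 s = 13.24 h.
Half-life 0.30 d → k = ln 2 / 0.30 = 2.310 d⁻¹.
Applying C = C₀e^(−kt): 1.761 × 0.2795 = 0.4923 mg/L.
At the second outfall, C = (12110·0.4923 + 448.0·7.580) / (12110 + 448.0) = 0.7452 mg/L.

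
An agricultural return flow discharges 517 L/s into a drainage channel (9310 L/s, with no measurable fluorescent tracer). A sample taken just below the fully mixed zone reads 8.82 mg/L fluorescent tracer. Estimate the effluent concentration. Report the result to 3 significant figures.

168 mg/L

Mass balance: 9310·0 + 517.0·Cₑ = 9827·8.820
→ Cₑ = (9827·8.820 − 9310·0) / 517.0 = 167.6 mg/L.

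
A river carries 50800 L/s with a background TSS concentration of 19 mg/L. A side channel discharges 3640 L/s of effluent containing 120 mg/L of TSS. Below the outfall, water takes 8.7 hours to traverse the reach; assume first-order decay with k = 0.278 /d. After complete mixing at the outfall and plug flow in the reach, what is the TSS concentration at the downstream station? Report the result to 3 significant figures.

23.3 mg/L

After mixing, C = (50800·19.00 + 3640·120.0) / 54440 = 1402000/54440 = 25.75 mg/L.
After decay, C = 25.75 × e^(−kt) = 25.75 × 0.9041 = 23.28 mg/L.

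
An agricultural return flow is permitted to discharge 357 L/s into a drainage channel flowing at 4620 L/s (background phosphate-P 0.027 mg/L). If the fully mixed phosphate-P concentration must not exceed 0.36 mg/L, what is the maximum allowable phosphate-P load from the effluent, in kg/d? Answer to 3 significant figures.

144 kg/d

Mass balance at the limit: 4620·0.02700 + 357.0·Cₑ = 4977·0.36 → Cₑ = 4.669 mg/L.
357.0 L/s = 0.3570 m³/s. Load = 0.3570 m³/s × 4.669 g/m³ × 86 400 s/d = 144.0 kg/d.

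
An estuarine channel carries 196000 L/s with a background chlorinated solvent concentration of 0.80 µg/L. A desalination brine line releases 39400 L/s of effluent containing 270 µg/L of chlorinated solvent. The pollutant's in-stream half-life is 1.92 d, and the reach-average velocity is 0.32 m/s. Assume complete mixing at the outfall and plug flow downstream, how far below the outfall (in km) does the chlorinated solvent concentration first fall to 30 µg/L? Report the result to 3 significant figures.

32.5 km

Mass balance: C = (196000·0.8000 + 39400·270.0) / 235400 = 10790000/235400 = 45.86 µg/L.
Half-life 1.92 d → k = ln 2 / 1.92 = 0.3610 d⁻¹.
Set 45.86·exp(−k·t) = 30 → t = ln(45.86/30)/k = 101600 s = 28.21 h.
Distance = v·t = 0.32·101600 = 32500 m = 32.50 km.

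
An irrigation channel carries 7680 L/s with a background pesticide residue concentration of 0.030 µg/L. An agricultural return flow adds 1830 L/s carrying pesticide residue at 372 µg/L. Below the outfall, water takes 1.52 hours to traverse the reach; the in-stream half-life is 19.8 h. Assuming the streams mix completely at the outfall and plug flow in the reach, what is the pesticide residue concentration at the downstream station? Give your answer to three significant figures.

Flow-weighted average: C = (7680·0.03000 + 1830·372.0) / 9510 = 681000/9510 = 71.61 µg/L.
Half-life 19.8 h → k = ln 2 / 19.8 = 0.03501 h⁻¹ = 0.8402 d⁻¹.
Decay over the reach: 71.61·exp(−kt) = 71.61·0.9482 = 67.90 µg/L.

67.9 µg/L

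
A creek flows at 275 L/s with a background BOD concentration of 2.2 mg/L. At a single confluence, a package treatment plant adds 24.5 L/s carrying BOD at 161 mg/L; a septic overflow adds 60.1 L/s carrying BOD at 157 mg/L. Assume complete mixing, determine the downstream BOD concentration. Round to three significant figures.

38.9 mg/L

Conservation of mass: C = (275.0·2.200 + 24.50·161.0 + 60.10·157.0) / 359.6 = 13990/359.6 = 38.89 mg/L.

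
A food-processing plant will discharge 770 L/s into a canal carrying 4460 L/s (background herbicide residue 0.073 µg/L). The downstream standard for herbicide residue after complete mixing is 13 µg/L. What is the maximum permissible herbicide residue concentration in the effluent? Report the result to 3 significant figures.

87.9 µg/L

At the limit, (Qr·Cr + Qe·Cₑ)/(Qr + Qe) = 13:
Cₑ = (5230·13 − 4460·0.07300) / 770.0 = 87.88 µg/L.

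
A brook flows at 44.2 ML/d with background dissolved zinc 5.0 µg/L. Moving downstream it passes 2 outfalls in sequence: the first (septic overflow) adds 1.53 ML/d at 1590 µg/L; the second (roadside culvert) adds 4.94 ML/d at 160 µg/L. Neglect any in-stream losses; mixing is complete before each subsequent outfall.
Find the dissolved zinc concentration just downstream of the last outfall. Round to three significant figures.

After outfall 1: Q = 44.20 + 1.530 = 45.73 ML/d; C = (44.20·5.000 + 1.530·1590)/45.73 = 58.03 µg/L.
After outfall 2: Q = 45.73 + 4.940 = 50.67 ML/d; C = (45.73·58.03 + 4.940·160.0)/50.67 = 67.97 µg/L.

68.0 µg/L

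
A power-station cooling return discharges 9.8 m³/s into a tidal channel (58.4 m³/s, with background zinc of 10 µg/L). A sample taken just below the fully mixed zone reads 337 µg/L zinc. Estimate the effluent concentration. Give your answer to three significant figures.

2290 µg/L

Mass balance: 58.40·10.00 + 9.800·Cₑ = 68.20·337.0
→ Cₑ = (68.20·337.0 − 58.40·10.00) / 9.800 = 2286 µg/L.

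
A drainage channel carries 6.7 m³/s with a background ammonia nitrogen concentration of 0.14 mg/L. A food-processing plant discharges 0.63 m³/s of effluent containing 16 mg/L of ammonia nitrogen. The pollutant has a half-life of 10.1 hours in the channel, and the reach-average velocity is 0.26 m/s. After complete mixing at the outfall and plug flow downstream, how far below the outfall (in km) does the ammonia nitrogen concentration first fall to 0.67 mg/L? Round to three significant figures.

Mass balance: C = (6.700·0.1400 + 0.6300·16.00) / 7.330 = 11.02/7.330 = 1.503 mg/L.
Half-life 10.1 h → k = ln 2 / 10.1 = 0.06863 h⁻¹ = 1.647 d⁻¹.
Set 1.503·exp(−k·t) = 0.67 → t = ln(1.503/0.67)/k = 42390 s = 11.77 h.
Distance = v·t = 0.26·42390 = 11020 m = 11.02 km.

11.0 km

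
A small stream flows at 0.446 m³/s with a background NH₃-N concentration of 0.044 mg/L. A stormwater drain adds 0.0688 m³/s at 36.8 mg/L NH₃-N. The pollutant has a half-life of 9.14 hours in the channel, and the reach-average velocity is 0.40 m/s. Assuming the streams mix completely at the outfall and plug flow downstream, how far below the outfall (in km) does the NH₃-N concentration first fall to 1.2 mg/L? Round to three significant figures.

Flow-weighted average: C = (0.4460·0.04400 + 0.06880·36.80) / 0.5148 = 2.551/0.5148 = 4.956 mg/L.
Half-life 9.14 h → k = ln 2 / 9.14 = 0.07584 h⁻¹ = 1.820 d⁻¹.
Set 4.956·exp(−k·t) = 1.2 → t = ln(4.956/1.2)/k = 67330 s = 18.70 h.
Distance = v·t = 0.40·67330 = 26930 m = 26.93 km.

26.9 km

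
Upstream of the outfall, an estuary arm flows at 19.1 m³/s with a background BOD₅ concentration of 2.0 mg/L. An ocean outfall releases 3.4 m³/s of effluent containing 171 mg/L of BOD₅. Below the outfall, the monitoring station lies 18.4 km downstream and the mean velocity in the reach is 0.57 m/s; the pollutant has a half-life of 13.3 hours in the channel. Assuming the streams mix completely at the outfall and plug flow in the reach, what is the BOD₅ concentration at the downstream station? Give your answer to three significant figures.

Mass balance: C = (19.10·2.000 + 3.400·171.0) / 22.50 = 619.6/22.50 = 27.54 mg/L.
Travel time t = 18.4·1000 / 0.57 = 32280 s = 8.967 h.
Half-life 13.3 h → k = ln 2 / 13.3 = 0.05212 h⁻¹ = 1.251 d⁻¹.
Decay over the reach: 27.54·exp(−kt) = 27.54·0.6267 = 17.26 mg/L.

17.3 mg/L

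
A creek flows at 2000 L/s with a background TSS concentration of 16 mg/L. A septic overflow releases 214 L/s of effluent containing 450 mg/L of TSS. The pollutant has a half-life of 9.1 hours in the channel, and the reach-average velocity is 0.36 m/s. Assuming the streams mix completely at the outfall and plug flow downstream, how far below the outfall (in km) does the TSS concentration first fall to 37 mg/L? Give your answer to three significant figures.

Mass balance: C = (2000·16.00 + 214.0·450.0) / 2214 = 128300/2214 = 57.95 mg/L.
Half-life 9.1 h → k = ln 2 / 9.1 = 0.07617 h⁻¹ = 1.828 d⁻¹.
Set 57.95·exp(−k·t) = 37 → t = ln(57.95/37)/k = 21200 s = 5.890 h.
Distance = v·t = 0.36·21200 = 7634 m = 7.634 km.

7.63 km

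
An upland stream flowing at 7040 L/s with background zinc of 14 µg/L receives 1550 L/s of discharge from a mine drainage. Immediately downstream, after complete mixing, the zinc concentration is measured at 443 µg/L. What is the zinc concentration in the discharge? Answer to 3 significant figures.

Mass balance: 7040·14.00 + 1550·Cₑ = 8590·443.0
→ Cₑ = (8590·443.0 − 7040·14.00) / 1550 = 2391 µg/L.

2390 µg/L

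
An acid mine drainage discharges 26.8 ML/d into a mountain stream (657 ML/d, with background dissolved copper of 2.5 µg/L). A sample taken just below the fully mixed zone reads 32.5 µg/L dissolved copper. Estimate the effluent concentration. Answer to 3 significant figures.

Mass balance: 657.0·2.500 + 26.80·Cₑ = 683.8·32.50
→ Cₑ = (683.8·32.50 − 657.0·2.500) / 26.80 = 767.9 µg/L.

768 µg/L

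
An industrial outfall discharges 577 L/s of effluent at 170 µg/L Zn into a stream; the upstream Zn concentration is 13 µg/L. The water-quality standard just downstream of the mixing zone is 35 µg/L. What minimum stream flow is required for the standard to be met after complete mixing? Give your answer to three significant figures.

3540 L/s

Set C_mix = 35: (Q·13.00 + 577.0·170.0) / (Q + 577.0) = 35
→ Q = 577.0·(170.0 − 35)/(35 − 13.00) = 3541 L/s.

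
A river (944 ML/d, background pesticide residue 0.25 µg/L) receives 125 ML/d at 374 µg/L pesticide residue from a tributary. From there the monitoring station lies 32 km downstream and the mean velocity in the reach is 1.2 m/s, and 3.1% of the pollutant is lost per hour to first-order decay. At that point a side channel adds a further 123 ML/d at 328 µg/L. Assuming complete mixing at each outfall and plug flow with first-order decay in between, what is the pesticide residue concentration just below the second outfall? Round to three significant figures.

Flow-weighted average: C = (944.0·0.2500 + 125.0·374.0) / 1069 = 46990/1069 = 43.95 µg/L; combined flow 1069 ML/d.
Travel time t = 32·1000 / 1.2 = 26670 s = 7.407 h.
3.1%/h lost → k = −ln(1 − 0.031) = 0.03149 h⁻¹.
After decay, C = 43.95 × e^(−kt) = 43.95 × 0.7919 = 34.81 µg/L.
At the second outfall, C = (1069·34.81 + 123.0·328.0) / (1069 + 123.0) = 65.06 µg/L.

65.1 µg/L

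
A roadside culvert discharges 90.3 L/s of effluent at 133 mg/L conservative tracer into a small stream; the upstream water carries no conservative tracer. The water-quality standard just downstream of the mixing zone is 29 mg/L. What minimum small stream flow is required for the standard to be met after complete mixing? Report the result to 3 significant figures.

324 L/s

Set C_mix = 29: (Q·0 + 90.30·133.0) / (Q + 90.30) = 29
→ Q = 90.30·(133.0 − 29)/(29 − 0) = 323.8 L/s.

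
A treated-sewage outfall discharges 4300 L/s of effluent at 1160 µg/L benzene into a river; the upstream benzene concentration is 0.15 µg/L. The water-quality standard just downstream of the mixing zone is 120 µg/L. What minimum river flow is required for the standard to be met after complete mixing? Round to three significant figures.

37300 L/s

Set C_mix = 120: (Q·0.1500 + 4300·1160) / (Q + 4300) = 120
→ Q = 4300·(1160 − 120)/(120 − 0.1500) = 37310 L/s.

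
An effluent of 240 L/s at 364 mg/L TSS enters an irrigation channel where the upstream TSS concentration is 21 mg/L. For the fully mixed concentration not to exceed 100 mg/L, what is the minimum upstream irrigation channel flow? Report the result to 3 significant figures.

802 L/s

Set C_mix = 100: (Q·21.00 + 240.0·364.0) / (Q + 240.0) = 100
→ Q = 240.0·(364.0 − 100)/(100 − 21.00) = 802.0 L/s.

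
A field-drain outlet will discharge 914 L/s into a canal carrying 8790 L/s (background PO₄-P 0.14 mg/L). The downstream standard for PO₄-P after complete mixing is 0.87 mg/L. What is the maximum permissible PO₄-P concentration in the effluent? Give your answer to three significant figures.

At the limit, (Qr·Cr + Qe·Cₑ)/(Qr + Qe) = 0.87:
Cₑ = (9704·0.87 − 8790·0.1400) / 914.0 = 7.890 mg/L.

7.89 mg/L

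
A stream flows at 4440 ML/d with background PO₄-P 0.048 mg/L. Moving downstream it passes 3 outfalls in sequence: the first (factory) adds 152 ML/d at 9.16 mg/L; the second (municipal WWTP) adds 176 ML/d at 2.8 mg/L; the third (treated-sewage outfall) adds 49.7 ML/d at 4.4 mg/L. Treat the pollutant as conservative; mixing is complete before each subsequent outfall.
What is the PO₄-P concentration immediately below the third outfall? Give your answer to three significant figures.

After outfall 1: Q = 4440 + 152.0 = 4592 ML/d; C = (4440·0.04800 + 152.0·9.160)/4592 = 0.3496 mg/L.
After outfall 2: Q = 4592 + 176.0 = 4768 ML/d; C = (4592·0.3496 + 176.0·2.800)/4768 = 0.4401 mg/L.
After outfall 3: Q = 4768 + 49.70 = 4818 ML/d; C = (4768·0.4401 + 49.70·4.400)/4818 = 0.4809 mg/L.

0.481 mg/L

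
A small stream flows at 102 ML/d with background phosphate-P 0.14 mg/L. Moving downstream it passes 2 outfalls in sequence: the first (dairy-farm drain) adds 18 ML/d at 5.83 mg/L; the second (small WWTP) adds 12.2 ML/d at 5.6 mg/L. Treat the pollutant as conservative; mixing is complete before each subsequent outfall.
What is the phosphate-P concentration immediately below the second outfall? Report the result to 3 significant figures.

Below outfall 1: Q → 120.0 ML/d, C = (102.0·0.1400 + 18.00·5.830)/120.0 = 0.9935 mg/L.
Below outfall 2: Q → 132.2 ML/d, C = (120.0·0.9935 + 12.20·5.600)/132.2 = 1.419 mg/L.

1.42 mg/L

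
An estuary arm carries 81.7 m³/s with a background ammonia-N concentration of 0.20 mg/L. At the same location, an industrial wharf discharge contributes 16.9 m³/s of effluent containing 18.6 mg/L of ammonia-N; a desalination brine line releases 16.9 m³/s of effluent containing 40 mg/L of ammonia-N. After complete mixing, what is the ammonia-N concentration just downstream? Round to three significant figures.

Conservation of mass: C = (81.70·0.2000 + 16.90·18.60 + 16.90·40.00) / 115.5 = 1007/115.5 = 8.716 mg/L.

8.72 mg/L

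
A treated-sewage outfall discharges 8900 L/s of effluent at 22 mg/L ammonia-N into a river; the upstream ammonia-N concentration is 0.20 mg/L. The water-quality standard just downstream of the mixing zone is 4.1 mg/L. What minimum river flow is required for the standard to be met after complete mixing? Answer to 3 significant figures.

40800 L/s

Set C_mix = 4.1: (Q·0.2000 + 8900·22.00) / (Q + 8900) = 4.1
→ Q = 8900·(22.00 − 4.1)/(4.1 − 0.2000) = 40850 L/s.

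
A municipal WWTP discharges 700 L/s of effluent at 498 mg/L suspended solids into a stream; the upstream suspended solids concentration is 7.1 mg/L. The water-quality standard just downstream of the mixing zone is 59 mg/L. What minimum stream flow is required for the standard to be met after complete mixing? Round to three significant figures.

Set C_mix = 59: (Q·7.100 + 700.0·498.0) / (Q + 700.0) = 59
→ Q = 700.0·(498.0 − 59)/(59 − 7.100) = 5921 L/s.

5920 L/s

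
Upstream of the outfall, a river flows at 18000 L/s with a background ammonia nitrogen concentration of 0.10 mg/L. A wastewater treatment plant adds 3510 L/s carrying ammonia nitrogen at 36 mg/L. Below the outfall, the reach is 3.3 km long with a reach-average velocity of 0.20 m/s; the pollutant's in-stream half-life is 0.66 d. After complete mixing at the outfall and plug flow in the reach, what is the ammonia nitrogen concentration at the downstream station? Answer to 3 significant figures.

4.88 mg/L

Conservation of mass: C = (18000·0.1000 + 3510·36.00) / 21510 = 128200/21510 = 5.958 mg/L.
Travel time t = 3.3·1000 / 0.20 = 16500 s = 4.583 h.
Half-life 0.66 d → k = ln 2 / 0.66 = 1.050 d⁻¹.
First-order decay: C = 5.958·exp(−k·t) = 5.958·0.8183 = 4.875 mg/L.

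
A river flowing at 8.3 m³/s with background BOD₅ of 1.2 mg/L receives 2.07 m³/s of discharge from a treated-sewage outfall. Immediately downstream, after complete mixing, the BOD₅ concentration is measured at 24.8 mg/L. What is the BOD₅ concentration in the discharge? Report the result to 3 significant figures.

Mass balance: 8.300·1.200 + 2.070·Cₑ = 10.37·24.80
→ Cₑ = (10.37·24.80 − 8.300·1.200) / 2.070 = 119.4 mg/L.

119 mg/L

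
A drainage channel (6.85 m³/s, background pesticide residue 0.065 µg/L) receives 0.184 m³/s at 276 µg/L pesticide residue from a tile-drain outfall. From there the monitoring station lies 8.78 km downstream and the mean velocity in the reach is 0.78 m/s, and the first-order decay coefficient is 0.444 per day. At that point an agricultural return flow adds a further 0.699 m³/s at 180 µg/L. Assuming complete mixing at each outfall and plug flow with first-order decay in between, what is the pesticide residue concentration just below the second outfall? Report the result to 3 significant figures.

Conservation of mass: C = (6.850·0.06500 + 0.1840·276.0) / 7.034 = 51.23/7.034 = 7.283 µg/L; combined flow 7.034 m³/s.
Travel time t = 8.78·1000 / 0.78 = 11260 s = 3.127 h.
First-order decay: C = 7.283·exp(−k·t) = 7.283·0.9438 = 6.874 µg/L.
Second outfall: C = (7.034·6.874 + 0.6990·180.0)/7.733 = 22.52 µg/L.

22.5 µg/L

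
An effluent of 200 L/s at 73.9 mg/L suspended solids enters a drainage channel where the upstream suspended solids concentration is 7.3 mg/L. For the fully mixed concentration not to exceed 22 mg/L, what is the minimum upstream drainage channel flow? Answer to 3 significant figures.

706 L/s

Set C_mix = 22: (Q·7.300 + 200.0·73.90) / (Q + 200.0) = 22
→ Q = 200.0·(73.90 − 22)/(22 − 7.300) = 706.1 L/s.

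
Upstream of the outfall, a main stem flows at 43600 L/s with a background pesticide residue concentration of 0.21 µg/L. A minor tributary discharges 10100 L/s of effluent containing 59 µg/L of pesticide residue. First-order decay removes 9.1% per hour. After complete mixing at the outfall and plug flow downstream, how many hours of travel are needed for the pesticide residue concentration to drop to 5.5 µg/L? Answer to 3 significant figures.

7.52 h

Mass balance: C = (43600·0.2100 + 10100·59.00) / 53700 = 605100/53700 = 11.27 µg/L.
9.1%/h lost → k = −ln(1 − 0.091) = 0.09541 h⁻¹.
11.27·exp(−k·t) = 5.5 → t = ln(11.27/5.5)/k = 27060 s = 7.517 h.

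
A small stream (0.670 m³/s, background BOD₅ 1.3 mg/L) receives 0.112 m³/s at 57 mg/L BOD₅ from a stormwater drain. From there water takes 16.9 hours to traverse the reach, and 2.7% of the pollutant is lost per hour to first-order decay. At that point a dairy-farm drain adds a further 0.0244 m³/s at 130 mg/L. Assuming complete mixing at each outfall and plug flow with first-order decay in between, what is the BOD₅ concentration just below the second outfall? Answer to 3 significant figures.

9.60 mg/L

Flow-weighted average: C = (0.6700·1.300 + 0.1120·57.00) / 0.7820 = 7.255/0.7820 = 9.277 mg/L; combined flow 0.7820 m³/s.
2.7%/h lost → k = −ln(1 − 0.027) = 0.02737 h⁻¹.
After decay, C = 9.277 × e^(−kt) = 9.277 × 0.6297 = 5.842 mg/L.
Second outfall: C = (0.7820·5.842 + 0.02440·130.0)/0.8064 = 9.598 mg/L.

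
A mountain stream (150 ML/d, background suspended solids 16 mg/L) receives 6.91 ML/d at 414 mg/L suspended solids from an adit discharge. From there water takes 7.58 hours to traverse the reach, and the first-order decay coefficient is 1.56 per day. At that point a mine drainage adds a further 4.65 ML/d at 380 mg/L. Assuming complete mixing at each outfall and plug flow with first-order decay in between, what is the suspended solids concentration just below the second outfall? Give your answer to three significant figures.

30.8 mg/L

Mixed concentration C = ΣQC/ΣQ = (150.0·16.00 + 6.910·414.0) / 156.9 = 5261/156.9 = 33.53 mg/L; combined flow 156.9 ML/d.
Decay over the reach: 33.53·exp(−kt) = 33.53·0.6110 = 20.48 mg/L.
Second outfall: C = (156.9·20.48 + 4.650·380.0)/161.6 = 30.83 mg/L.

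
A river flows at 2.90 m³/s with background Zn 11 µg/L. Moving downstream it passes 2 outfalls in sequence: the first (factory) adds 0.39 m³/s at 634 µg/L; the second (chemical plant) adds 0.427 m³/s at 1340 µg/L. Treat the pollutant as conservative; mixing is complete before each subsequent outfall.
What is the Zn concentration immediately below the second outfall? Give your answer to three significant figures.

Outfall 1: combined Q = 3.290 m³/s; C = (2.900·11.00 + 0.3900·634.0)/3.290 = 84.85 µg/L.
Outfall 2: combined Q = 3.717 m³/s; C = (3.290·84.85 + 0.4270·1340)/3.717 = 229.0 µg/L.

229 µg/L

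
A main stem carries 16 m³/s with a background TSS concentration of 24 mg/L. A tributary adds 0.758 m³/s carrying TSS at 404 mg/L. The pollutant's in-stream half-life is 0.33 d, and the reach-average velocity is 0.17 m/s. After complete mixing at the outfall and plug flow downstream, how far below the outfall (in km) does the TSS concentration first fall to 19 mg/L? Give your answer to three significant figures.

5.41 km

Flow-weighted average: C = (16.00·24.00 + 0.7580·404.0) / 16.76 = 690.2/16.76 = 41.19 mg/L.
Half-life 0.33 d → k = ln 2 / 0.33 = 2.100 d⁻¹.
Set 41.19·exp(−k·t) = 19 → t = ln(41.19/19)/k = 31830 s = 8.841 h.
Distance = v·t = 0.17·31830 = 5410 m = 5.410 km.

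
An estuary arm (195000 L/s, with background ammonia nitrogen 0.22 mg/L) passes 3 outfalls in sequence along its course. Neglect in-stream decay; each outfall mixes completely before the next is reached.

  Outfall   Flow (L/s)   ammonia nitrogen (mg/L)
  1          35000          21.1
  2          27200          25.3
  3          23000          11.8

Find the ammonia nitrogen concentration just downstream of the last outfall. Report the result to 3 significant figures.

6.21 mg/L

Outfall 1: combined Q = 230000 L/s; C = (195000·0.2200 + 35000·21.10)/230000 = 3.397 mg/L.
Outfall 2: combined Q = 257200 L/s; C = (230000·3.397 + 27200·25.30)/257200 = 5.714 mg/L.
Outfall 3: combined Q = 280200 L/s; C = (257200·5.714 + 23000·11.80)/280200 = 6.213 mg/L.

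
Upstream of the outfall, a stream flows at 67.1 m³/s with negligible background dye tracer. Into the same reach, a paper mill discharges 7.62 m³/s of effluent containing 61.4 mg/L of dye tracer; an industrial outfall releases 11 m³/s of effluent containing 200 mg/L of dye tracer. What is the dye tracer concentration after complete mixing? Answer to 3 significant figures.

31.1 mg/L

After mixing, C = (67.10·0 + 7.620·61.40 + 11.00·200.0) / 85.72 = 2668/85.72 = 31.12 mg/L.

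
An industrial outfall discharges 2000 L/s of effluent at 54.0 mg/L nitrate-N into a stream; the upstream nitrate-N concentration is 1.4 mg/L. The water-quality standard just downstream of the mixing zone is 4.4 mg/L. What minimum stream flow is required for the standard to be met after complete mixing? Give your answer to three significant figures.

Set C_mix = 4.4: (Q·1.400 + 2000·54.00) / (Q + 2000) = 4.4
→ Q = 2000·(54.00 − 4.4)/(4.4 − 1.400) = 33070 L/s.

33100 L/s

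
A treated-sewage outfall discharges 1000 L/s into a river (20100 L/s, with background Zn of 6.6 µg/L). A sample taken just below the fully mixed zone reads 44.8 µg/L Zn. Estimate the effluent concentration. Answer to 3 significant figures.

Mass balance: 20100·6.600 + 1000·Cₑ = 21100·44.80
→ Cₑ = (21100·44.80 − 20100·6.600) / 1000 = 812.6 µg/L.

813 µg/L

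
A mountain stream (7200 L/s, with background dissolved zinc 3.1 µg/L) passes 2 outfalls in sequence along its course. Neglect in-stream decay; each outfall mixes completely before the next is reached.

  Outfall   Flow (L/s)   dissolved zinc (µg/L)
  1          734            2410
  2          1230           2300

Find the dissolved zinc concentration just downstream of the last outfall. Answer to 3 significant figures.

After outfall 1: Q = 7200 + 734.0 = 7934 L/s; C = (7200·3.100 + 734.0·2410)/7934 = 225.8 µg/L.
After outfall 2: Q = 7934 + 1230 = 9164 L/s; C = (7934·225.8 + 1230·2300)/9164 = 504.2 µg/L.

504 µg/L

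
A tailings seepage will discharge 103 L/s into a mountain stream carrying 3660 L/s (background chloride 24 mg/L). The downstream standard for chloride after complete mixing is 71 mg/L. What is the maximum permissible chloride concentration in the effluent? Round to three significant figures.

At the limit, (Qr·Cr + Qe·Cₑ)/(Qr + Qe) = 71:
Cₑ = (3763·71 − 3660·24.00) / 103.0 = 1741 mg/L.

1740 mg/L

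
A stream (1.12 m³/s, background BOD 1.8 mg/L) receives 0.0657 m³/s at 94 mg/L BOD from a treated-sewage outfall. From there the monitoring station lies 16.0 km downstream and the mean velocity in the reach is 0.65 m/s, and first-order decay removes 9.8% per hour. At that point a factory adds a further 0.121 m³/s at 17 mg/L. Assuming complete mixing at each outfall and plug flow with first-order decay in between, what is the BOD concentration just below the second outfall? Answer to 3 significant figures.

4.67 mg/L

Mixed concentration C = ΣQC/ΣQ = (1.120·1.800 + 0.06570·94.00) / 1.186 = 8.192/1.186 = 6.909 mg/L; combined flow 1.186 m³/s.
Travel time t = 16.0·1000 / 0.65 = 24620 s = 6.838 h.
9.8%/h lost → k = −ln(1 − 0.098) = 0.1031 h⁻¹.
After decay, C = 6.909 × e^(−kt) = 6.909 × 0.4940 = 3.413 mg/L.
Second outfall: C = (1.186·3.413 + 0.1210·17.00)/1.307 = 4.671 mg/L.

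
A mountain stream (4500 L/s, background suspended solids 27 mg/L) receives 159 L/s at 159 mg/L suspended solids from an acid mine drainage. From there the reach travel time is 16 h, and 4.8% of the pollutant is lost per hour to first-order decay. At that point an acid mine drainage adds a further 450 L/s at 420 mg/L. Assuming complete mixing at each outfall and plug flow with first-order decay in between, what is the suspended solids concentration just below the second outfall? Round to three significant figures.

50.1 mg/L

Flow-weighted average: C = (4500·27.00 + 159.0·159.0) / 4659 = 146800/4659 = 31.50 mg/L; combined flow 4659 L/s.
4.8%/h lost → k = −ln(1 − 0.048) = 0.04919 h⁻¹.
Decay over the reach: 31.50·exp(−kt) = 31.50·0.4552 = 14.34 mg/L.
At the second outfall, C = (4659·14.34 + 450.0·420.0) / (4659 + 450.0) = 50.07 mg/L.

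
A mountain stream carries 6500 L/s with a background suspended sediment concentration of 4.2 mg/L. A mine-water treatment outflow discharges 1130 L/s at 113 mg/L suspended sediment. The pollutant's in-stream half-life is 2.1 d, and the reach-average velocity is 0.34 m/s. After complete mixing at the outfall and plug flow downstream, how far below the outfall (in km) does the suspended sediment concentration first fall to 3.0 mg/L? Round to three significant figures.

170 km

Conservation of mass: C = (6500·4.200 + 1130·113.0) / 7630 = 155000/7630 = 20.31 mg/L.
Half-life 2.1 d → k = ln 2 / 2.1 = 0.3301 d⁻¹.
Set 20.31·exp(−k·t) = 3.0 → t = ln(20.31/3.0)/k = 500700 s = 139.1 h.
Distance = v·t = 0.34·500700 = 170200 m = 170.2 km.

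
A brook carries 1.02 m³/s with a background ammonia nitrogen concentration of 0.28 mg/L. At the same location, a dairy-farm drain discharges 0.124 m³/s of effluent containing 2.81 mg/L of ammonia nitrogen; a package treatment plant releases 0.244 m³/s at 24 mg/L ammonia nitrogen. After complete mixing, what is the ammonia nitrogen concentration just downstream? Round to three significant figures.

After mixing, C = (1.020·0.2800 + 0.1240·2.810 + 0.2440·24.00) / 1.388 = 6.490/1.388 = 4.676 mg/L.

4.68 mg/L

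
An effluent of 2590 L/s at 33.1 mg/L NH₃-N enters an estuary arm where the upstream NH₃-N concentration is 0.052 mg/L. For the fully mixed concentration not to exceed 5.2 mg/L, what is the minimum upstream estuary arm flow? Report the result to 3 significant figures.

Set C_mix = 5.2: (Q·0.05200 + 2590·33.10) / (Q + 2590) = 5.2
→ Q = 2590·(33.10 − 5.2)/(5.2 − 0.05200) = 14040 L/s.

14000 L/s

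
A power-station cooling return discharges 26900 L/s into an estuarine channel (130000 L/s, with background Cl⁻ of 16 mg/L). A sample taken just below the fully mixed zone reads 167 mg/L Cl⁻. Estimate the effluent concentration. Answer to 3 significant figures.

Mass balance: 130000·16.00 + 26900·Cₑ = 156900·167.0
→ Cₑ = (156900·167.0 − 130000·16.00) / 26900 = 896.7 mg/L.

897 mg/L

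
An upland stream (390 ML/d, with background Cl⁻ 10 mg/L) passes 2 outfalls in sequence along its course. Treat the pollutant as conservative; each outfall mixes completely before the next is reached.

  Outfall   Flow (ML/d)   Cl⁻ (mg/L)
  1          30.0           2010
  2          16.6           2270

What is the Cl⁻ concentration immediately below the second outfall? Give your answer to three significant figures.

233 mg/L

After outfall 1: Q = 390.0 + 30.00 = 420.0 ML/d; C = (390.0·10.00 + 30.00·2010)/420.0 = 152.9 mg/L.
After outfall 2: Q = 420.0 + 16.60 = 436.6 ML/d; C = (420.0·152.9 + 16.60·2270)/436.6 = 233.4 mg/L.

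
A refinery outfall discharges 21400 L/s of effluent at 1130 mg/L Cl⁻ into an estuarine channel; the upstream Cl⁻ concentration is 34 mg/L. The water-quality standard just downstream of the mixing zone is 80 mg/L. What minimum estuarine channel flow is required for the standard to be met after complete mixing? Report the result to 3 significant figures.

488000 L/s

Set C_mix = 80: (Q·34.00 + 21400·1130) / (Q + 21400) = 80
→ Q = 21400·(1130 − 80)/(80 − 34.00) = 488500 L/s.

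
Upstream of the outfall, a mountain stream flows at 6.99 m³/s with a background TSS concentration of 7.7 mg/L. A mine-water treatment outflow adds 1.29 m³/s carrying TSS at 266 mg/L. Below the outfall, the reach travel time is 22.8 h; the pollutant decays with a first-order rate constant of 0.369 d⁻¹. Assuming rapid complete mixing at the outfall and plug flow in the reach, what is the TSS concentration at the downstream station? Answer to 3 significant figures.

33.8 mg/L

Conservation of mass: C = (6.990·7.700 + 1.290·266.0) / 8.280 = 397.0/8.280 = 47.94 mg/L.
First-order decay: C = 47.94·exp(−k·t) = 47.94·0.7043 = 33.77 mg/L.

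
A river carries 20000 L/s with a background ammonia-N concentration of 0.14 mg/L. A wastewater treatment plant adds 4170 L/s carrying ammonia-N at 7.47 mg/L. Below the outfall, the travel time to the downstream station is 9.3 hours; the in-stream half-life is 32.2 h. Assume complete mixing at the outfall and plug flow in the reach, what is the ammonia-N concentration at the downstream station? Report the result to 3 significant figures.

Mixed concentration C = ΣQC/ΣQ = (20000·0.1400 + 4170·7.470) / 24170 = 33950/24170 = 1.405 mg/L.
Half-life 32.2 h → k = ln 2 / 32.2 = 0.02153 h⁻¹ = 0.5166 d⁻¹.
First-order decay: C = 1.405·exp(−k·t) = 1.405·0.8186 = 1.150 mg/L.

1.15 mg/L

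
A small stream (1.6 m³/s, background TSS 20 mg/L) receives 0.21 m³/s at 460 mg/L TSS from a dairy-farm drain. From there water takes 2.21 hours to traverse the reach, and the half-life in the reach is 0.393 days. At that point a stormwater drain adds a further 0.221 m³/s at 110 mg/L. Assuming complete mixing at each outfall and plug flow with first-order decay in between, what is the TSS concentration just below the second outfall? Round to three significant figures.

After mixing, C = (1.600·20.00 + 0.2100·460.0) / 1.810 = 128.6/1.810 = 71.05 mg/L; combined flow 1.810 m³/s.
Half-life 0.393 d → k = ln 2 / 0.393 = 1.764 d⁻¹.
Applying C = C₀e^(−kt): 71.05 × 0.8501 = 60.40 mg/L.
Second outfall: C = (1.810·60.40 + 0.2210·110.0)/2.031 = 65.80 mg/L.

65.8 mg/L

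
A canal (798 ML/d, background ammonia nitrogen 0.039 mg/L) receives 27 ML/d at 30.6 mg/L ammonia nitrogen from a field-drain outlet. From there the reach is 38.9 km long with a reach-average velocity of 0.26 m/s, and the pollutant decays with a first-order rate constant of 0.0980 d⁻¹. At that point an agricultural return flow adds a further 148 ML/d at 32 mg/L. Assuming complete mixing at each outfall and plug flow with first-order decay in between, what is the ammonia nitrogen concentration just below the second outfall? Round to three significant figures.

Mass balance: C = (798.0·0.03900 + 27.00·30.60) / 825.0 = 857.3/825.0 = 1.039 mg/L; combined flow 825.0 ML/d.
Travel time t = 38.9·1000 / 0.26 = 149600 s = 41.56 h.
Decay over the reach: 1.039·exp(−kt) = 1.039·0.8439 = 0.8770 mg/L.
At the second outfall, C = (825.0·0.8770 + 148.0·32.00) / (825.0 + 148.0) = 5.611 mg/L.

5.61 mg/L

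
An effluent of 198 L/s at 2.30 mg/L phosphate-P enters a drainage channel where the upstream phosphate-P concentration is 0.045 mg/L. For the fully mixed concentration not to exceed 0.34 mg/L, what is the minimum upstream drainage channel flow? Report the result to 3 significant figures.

1320 L/s

Set C_mix = 0.34: (Q·0.04500 + 198.0·2.300) / (Q + 198.0) = 0.34
→ Q = 198.0·(2.300 − 0.34)/(0.34 − 0.04500) = 1316 L/s.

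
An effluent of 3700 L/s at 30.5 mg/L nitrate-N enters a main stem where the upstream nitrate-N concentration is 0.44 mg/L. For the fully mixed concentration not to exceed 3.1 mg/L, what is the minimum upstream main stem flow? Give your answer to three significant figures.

Set C_mix = 3.1: (Q·0.4400 + 3700·30.50) / (Q + 3700) = 3.1
→ Q = 3700·(30.50 − 3.1)/(3.1 − 0.4400) = 38110 L/s.

38100 L/s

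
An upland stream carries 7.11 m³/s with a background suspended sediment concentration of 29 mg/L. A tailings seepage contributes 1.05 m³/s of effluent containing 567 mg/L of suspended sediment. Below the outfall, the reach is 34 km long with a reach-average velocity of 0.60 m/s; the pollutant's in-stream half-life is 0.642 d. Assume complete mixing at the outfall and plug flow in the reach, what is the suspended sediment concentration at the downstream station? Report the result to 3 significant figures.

Conservation of mass: C = (7.110·29.00 + 1.050·567.0) / 8.160 = 801.5/8.160 = 98.23 mg/L.
Travel time t = 34·1000 / 0.60 = 56670 s = 15.74 h.
Half-life 0.642 d → k = ln 2 / 0.642 = 1.080 d⁻¹.
Applying C = C₀e^(−kt): 98.23 × 0.4926 = 48.38 mg/L.

48.4 mg/L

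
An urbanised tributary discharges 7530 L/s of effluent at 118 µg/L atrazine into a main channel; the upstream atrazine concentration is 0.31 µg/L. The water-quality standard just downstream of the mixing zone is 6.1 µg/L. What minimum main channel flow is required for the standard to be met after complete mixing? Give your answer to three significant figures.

146000 L/s

Set C_mix = 6.1: (Q·0.3100 + 7530·118.0) / (Q + 7530) = 6.1
→ Q = 7530·(118.0 − 6.1)/(6.1 − 0.3100) = 145500 L/s.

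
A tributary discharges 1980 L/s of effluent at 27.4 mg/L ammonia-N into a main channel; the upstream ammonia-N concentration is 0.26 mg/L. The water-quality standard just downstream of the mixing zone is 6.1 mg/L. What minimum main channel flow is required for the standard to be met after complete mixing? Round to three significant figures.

Set C_mix = 6.1: (Q·0.2600 + 1980·27.40) / (Q + 1980) = 6.1
→ Q = 1980·(27.40 − 6.1)/(6.1 − 0.2600) = 7222 L/s.

7220 L/s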